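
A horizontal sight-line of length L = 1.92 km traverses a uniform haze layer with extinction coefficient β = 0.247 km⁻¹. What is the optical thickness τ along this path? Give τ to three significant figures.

0.474

τ = β·L = 0.247 × 1.92 = 0.4742.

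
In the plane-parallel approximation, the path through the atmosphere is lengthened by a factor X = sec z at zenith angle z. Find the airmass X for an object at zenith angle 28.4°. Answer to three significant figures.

1.14

X = sec z = 1/cos 28.4° = 1/0.8796 = 1.1368.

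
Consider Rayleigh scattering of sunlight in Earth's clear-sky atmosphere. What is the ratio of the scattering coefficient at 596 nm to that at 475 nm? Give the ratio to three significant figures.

0.403

Rayleigh scattering ∝ λ⁻⁴, so the ratio of coefficients is the inverse fourth power of the wavelength ratio.
σ(596)/σ(475) = (475/596)⁴ = (0.7970)⁴ = 0.4034.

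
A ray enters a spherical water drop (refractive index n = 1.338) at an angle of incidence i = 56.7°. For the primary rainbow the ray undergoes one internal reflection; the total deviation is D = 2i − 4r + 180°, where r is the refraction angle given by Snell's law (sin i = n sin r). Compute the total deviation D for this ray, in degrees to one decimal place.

sin r = sin 56.7° / 1.338 = 0.8358/1.338 = 0.6247; r = 38.66°.
D = 2·56.7° − 4·38.66° + 180° = 113.40° − 154.63° + 180° = 138.77°.

138.8°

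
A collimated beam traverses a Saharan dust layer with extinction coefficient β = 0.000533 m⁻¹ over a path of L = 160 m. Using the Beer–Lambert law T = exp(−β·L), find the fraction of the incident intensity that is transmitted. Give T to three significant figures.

τ = β·L = 0.000533 × 160 = 0.0853.
T = exp(−0.0853) = 0.9183.

0.918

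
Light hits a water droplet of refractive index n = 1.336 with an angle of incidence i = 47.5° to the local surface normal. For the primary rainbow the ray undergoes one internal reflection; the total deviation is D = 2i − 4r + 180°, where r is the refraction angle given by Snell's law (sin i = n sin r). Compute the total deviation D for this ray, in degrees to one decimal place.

sin r = sin 47.5° / 1.336 = 0.7373/1.336 = 0.5519; r = 33.49°.
D = 2·47.5° − 4·33.49° + 180° = 95.00° − 133.98° + 180° = 141.02°.

141.0°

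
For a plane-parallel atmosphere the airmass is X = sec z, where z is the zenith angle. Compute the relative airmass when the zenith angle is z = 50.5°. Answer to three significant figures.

X = sec z = 1/cos 50.5° = 1/0.6361 = 1.5721.

1.57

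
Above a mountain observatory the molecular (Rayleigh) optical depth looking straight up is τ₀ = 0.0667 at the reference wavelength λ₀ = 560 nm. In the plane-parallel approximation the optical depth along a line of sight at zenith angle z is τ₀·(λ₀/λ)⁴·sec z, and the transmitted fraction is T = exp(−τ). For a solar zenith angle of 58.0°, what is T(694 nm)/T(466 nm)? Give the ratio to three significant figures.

Airmass: sec 58.0° = 1.8871.
τ(694 nm) = 0.0667 × (560/694)⁴ × 1.8871 = 0.0667 × 0.4239 × 1.8871 = 0.0534.
τ(466 nm) = 0.0667 × (560/466)⁴ × 1.8871 = 0.0667 × 2.0855 × 1.8871 = 0.2625.
T(694)/T(466) = exp(τ_B − τ_A) = exp(0.2091) = 1.2326.

1.23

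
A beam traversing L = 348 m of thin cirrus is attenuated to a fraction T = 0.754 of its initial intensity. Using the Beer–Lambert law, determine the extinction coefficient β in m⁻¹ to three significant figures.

0.000811 m⁻¹

Beer–Lambert: T = exp(−βL) ⇒ β = −ln(T)/L = −ln(0.754)/348 = 0.2824/348 = 0.0008114 m⁻¹.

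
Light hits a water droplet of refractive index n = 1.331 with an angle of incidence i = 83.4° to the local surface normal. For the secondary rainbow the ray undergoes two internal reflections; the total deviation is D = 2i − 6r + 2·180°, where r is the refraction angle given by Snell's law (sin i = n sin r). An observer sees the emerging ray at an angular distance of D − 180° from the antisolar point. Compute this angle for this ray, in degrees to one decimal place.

sin r = sin 83.4° / 1.331 = 0.9934/1.331 = 0.7463; r = 48.27°.
D = 2·83.4° − 6·48.27° + 2·180° = 166.80° − 289.64° + 360° = 237.16°.
Angle from antisolar point = D − 180° = 57.16°.

57.2°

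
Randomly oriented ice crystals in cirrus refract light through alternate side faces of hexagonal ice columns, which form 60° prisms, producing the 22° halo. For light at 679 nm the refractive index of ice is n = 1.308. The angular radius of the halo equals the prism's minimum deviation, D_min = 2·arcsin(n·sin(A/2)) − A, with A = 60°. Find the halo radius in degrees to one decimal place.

n·sin(A/2) = 1.308 × sin 30° = 1.308 × 0.5000 = 0.6540.
D_min = 2·arcsin(0.6540) − 60° = 2 × 40.844° − 60° = 21.688°.

21.7°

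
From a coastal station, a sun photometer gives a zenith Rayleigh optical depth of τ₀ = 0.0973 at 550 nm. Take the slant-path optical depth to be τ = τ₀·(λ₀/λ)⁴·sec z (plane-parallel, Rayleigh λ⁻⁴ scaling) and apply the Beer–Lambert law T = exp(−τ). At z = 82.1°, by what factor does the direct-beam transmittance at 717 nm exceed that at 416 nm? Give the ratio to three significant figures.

6.81

Airmass: sec 82.1° = 7.2757.
τ(717 nm) = 0.0973 × (550/717)⁴ × 7.2757 = 0.0973 × 0.3462 × 7.2757 = 0.2451.
τ(416 nm) = 0.0973 × (550/416)⁴ × 7.2757 = 0.0973 × 3.0555 × 7.2757 = 2.1630.
T(717)/T(416) = exp(τ_B − τ_A) = exp(1.9179) = 6.8068.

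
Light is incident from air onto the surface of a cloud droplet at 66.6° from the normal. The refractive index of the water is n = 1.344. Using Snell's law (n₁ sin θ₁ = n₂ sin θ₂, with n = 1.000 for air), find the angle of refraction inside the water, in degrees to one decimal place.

43.1°

Snell: sin θ_r = sin θ_i / n = sin 66.6° / 1.344 = 0.9178 / 1.344 = 0.6829.
θ_r = arcsin(0.6829) = 43.07°.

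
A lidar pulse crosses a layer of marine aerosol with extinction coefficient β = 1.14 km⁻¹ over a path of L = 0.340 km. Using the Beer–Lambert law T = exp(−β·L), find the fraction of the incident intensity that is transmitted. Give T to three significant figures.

τ = β·L = 1.14 × 0.340 = 0.3876.
T = exp(−0.3876) = 0.6787.

0.679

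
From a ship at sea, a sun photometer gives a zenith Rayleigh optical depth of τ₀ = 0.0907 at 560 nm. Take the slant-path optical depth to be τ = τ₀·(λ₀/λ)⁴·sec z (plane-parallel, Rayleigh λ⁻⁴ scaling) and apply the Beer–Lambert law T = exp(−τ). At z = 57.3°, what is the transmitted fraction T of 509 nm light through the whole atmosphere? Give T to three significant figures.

sec 57.3° = 1.8510.
τ = 0.0907 × (560/509)⁴ × 1.8510 = 0.0907 × 1.4651 × 1.8510 = 0.2460.
T = exp(−0.2460) = 0.7819.

0.782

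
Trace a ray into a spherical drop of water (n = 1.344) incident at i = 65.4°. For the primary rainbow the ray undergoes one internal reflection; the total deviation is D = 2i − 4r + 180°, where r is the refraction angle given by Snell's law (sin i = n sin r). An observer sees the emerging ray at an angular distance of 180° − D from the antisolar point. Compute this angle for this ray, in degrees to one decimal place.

39.5°

sin r = sin 65.4° / 1.344 = 0.9092/1.344 = 0.6765; r = 42.57°.
D = 2·65.4° − 4·42.57° + 180° = 130.80° − 170.29° + 180° = 140.51°.
Angle from antisolar point = 180° − D = 39.49°.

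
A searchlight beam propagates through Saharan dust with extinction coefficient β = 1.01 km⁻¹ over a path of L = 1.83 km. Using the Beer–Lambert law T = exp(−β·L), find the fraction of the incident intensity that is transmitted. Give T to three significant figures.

0.158

τ = β·L = 1.01 × 1.83 = 1.8483.
T = exp(−1.8483) = 0.1575.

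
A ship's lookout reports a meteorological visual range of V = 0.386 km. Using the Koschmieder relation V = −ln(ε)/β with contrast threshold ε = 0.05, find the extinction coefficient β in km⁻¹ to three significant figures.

β = −ln(0.05) / V = 2.996 / 0.386 = 7.7610 km⁻¹.

7.76 km⁻¹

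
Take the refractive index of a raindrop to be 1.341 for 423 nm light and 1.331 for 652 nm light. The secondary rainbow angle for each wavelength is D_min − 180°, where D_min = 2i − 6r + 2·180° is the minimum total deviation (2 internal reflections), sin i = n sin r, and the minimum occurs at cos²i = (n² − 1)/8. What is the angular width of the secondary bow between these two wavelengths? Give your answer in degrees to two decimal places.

2.60°

At 423 nm (n = 1.341): cos²i = 0.09979 → i = 71.586°, r = 45.034°, D_min = 232.966°, rainbow angle = 52.966°.
At 652 nm (n = 1.331): cos²i = 0.09645 → i = 71.907°, r = 45.575°, D_min = 230.365°, rainbow angle = 50.365°.
Angular width = |52.966° − 50.365°| = 2.601°.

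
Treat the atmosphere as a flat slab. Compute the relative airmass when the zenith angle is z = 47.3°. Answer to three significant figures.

X = sec z = 1/cos 47.3° = 1/0.6782 = 1.4746.

1.47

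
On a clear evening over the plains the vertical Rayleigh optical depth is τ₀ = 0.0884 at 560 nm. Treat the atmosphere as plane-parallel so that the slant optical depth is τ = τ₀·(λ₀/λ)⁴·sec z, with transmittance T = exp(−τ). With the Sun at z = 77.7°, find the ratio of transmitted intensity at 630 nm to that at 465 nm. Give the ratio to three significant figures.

1.85

Airmass: sec 77.7° = 4.6942.
τ(630 nm) = 0.0884 × (560/630)⁴ × 4.6942 = 0.0884 × 0.6243 × 4.6942 = 0.2591.
τ(465 nm) = 0.0884 × (560/465)⁴ × 4.6942 = 0.0884 × 2.1035 × 4.6942 = 0.8729.
T(630)/T(465) = exp(τ_B − τ_A) = exp(0.6138) = 1.8475.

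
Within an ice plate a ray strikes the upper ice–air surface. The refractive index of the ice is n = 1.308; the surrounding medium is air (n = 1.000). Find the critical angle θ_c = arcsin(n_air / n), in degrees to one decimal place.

49.9°

sin θ_c = n_air / n = 1.000 / 1.308 = 0.7645.
θ_c = arcsin(0.7645) = 49.86°.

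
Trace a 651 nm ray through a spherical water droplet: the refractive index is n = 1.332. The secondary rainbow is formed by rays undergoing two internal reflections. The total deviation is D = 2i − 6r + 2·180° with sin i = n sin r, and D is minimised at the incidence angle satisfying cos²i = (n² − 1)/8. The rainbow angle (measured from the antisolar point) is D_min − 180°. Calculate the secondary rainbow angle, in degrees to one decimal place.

cos²i = (1.77422 − 1)/8 = 0.09678; i = arccos(0.31109) = 71.875°.
sin r = sin 71.875°/1.332 = 0.71350; r = 45.520°.
D_min = 2·71.875° − 6·45.520° + 360° = 230.628°.
Rainbow angle = D_min − 180° = 50.628°.

50.6°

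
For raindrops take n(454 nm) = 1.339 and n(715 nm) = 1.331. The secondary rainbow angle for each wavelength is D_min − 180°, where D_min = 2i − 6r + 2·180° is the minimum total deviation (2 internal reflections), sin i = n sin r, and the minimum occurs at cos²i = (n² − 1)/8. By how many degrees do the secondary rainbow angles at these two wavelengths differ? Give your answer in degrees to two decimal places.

At 454 nm (n = 1.339): cos²i = 0.09912 → i = 71.650°, r = 45.141°, D_min = 232.451°, rainbow angle = 52.451°.
At 715 nm (n = 1.331): cos²i = 0.09645 → i = 71.907°, r = 45.575°, D_min = 230.365°, rainbow angle = 50.365°.
Angular width = |52.451° − 50.365°| = 2.086°.

2.09°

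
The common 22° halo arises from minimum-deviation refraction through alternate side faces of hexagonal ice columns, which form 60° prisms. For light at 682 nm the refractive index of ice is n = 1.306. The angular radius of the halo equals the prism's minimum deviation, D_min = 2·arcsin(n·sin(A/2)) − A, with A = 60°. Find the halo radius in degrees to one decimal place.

21.5°

n·sin(A/2) = 1.306 × sin 30° = 1.306 × 0.5000 = 0.6530.
D_min = 2·arcsin(0.6530) − 60° = 2 × 40.768° − 60° = 21.536°.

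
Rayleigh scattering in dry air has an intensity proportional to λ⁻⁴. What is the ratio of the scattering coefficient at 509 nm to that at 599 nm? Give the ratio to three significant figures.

1.92

Rayleigh scattering ∝ λ⁻⁴, so the ratio of coefficients is the inverse fourth power of the wavelength ratio.
σ(509)/σ(599) = (599/509)⁴ = (1.1768)⁴ = 1.918.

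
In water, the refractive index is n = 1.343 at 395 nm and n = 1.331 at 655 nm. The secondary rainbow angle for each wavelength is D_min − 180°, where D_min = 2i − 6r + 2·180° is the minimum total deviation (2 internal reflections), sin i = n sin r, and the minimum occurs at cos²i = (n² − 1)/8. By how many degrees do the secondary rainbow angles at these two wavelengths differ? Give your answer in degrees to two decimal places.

At 395 nm (n = 1.343): cos²i = 0.10046 → i = 71.522°, r = 44.928°, D_min = 233.478°, rainbow angle = 53.478°.
At 655 nm (n = 1.331): cos²i = 0.09645 → i = 71.907°, r = 45.575°, D_min = 230.365°, rainbow angle = 50.365°.
Angular width = |53.478° − 50.365°| = 3.113°.

3.11°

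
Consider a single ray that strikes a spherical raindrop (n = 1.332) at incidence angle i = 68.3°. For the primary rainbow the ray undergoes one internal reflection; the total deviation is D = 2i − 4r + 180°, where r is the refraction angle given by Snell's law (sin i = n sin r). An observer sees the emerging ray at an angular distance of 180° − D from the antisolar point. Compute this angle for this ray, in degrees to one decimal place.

sin r = sin 68.3° / 1.332 = 0.9291/1.332 = 0.6975; r = 44.23°.
D = 2·68.3° − 4·44.23° + 180° = 136.60° − 176.92° + 180° = 139.68°.
Angle from antisolar point = 180° − D = 40.32°.

40.3°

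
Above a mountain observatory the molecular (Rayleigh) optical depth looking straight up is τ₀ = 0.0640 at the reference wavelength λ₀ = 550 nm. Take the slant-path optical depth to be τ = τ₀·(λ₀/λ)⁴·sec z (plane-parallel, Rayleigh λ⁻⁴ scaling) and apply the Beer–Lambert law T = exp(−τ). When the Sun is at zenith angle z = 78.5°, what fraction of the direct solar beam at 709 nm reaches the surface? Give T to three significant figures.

0.890

sec 78.5° = 5.0159.
τ = 0.0640 × (550/709)⁴ × 5.0159 = 0.0640 × 0.3621 × 5.0159 = 0.1162.
T = exp(−0.1162) = 0.8903.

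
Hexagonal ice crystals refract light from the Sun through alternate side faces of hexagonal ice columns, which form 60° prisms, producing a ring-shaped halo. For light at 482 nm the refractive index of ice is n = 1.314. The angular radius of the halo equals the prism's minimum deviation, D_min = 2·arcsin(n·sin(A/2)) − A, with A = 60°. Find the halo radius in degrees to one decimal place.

22.1°

n·sin(A/2) = 1.314 × sin 30° = 1.314 × 0.5000 = 0.6570.
D_min = 2·arcsin(0.6570) − 60° = 2 × 41.071° − 60° = 22.143°.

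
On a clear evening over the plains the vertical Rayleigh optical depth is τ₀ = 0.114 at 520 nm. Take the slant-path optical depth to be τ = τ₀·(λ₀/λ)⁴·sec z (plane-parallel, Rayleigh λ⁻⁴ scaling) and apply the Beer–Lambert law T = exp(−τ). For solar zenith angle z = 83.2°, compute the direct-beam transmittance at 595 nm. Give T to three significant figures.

sec 83.2° = 8.4457.
τ = 0.114 × (520/595)⁴ × 8.4457 = 0.114 × 0.5834 × 8.4457 = 0.5617.
T = exp(−0.5617) = 0.5703.

0.570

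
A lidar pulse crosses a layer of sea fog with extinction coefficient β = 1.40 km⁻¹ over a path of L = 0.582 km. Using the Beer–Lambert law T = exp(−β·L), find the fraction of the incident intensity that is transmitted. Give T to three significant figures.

τ = β·L = 1.40 × 0.582 = 0.8148.
T = exp(−0.8148) = 0.4427.

0.443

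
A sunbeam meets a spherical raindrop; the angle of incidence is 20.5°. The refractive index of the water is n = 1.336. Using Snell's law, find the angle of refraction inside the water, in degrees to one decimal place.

Snell: sin θ_r = sin θ_i / n = sin 20.5° / 1.336 = 0.3502 / 1.336 = 0.2621.
θ_r = arcsin(0.2621) = 15.20°.

15.2°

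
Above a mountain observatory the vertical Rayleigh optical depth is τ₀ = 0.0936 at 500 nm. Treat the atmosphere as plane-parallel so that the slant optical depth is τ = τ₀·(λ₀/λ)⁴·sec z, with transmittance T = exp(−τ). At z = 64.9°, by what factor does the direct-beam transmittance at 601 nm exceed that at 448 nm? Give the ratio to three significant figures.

1.27

Airmass: sec 64.9° = 2.3574.
τ(601 nm) = 0.0936 × (500/601)⁴ × 2.3574 = 0.0936 × 0.4791 × 2.3574 = 0.1057.
τ(448 nm) = 0.0936 × (500/448)⁴ × 2.3574 = 0.0936 × 1.5516 × 2.3574 = 0.3424.
T(601)/T(448) = exp(τ_B − τ_A) = exp(0.2366) = 1.2670.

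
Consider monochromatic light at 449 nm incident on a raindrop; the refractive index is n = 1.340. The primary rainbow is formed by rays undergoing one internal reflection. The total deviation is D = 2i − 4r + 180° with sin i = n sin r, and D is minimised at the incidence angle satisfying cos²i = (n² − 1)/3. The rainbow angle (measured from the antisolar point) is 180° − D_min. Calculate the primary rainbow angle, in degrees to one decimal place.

cos²i = (1.79560 − 1)/3 = 0.26520; i = arccos(0.51498) = 59.004°.
sin r = sin 59.004°/1.340 = 0.63971; r = 39.770°.
D_min = 2·59.004° − 4·39.770° + 180° = 138.929°.
Rainbow angle = 180° − D_min = 41.071°.

41.1°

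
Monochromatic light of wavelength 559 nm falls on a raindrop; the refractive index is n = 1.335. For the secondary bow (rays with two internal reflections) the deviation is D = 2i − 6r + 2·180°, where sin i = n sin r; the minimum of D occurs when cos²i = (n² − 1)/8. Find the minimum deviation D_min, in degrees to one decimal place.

cos²i = (1.78222 − 1)/8 = 0.09778; i = arccos(0.31269) = 71.778°.
sin r = sin 71.778°/1.335 = 0.71150; r = 45.357°.
D_min = 2·71.778° − 6·45.357° + 360° = 231.414°.

231.4°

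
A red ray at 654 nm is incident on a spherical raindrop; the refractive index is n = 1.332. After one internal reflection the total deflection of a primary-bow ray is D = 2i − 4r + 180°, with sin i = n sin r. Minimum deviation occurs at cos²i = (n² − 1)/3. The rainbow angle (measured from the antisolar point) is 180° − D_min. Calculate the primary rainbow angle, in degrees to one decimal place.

42.2°

cos²i = (1.77422 − 1)/3 = 0.25807; i = arccos(0.50801) = 59.469°.
sin r = sin 59.469°/1.332 = 0.64666; r = 40.290°.
D_min = 2·59.469° − 4·40.290° + 180° = 137.776°.
Rainbow angle = 180° − D_min = 42.224°.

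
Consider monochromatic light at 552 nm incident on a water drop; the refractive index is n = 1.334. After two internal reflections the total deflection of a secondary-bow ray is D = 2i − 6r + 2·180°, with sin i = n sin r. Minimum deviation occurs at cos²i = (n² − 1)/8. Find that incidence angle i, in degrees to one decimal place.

71.8°

cos²i = (1.334² − 1)/8 = (1.77956 − 1)/8 = 0.09744.
cos i = 0.31216, so i = 71.810°.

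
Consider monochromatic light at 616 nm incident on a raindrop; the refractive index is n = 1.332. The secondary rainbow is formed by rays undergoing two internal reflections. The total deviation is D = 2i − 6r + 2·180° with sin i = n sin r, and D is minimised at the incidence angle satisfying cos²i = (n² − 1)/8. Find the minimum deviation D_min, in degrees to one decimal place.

230.6°

cos²i = (1.77422 − 1)/8 = 0.09678; i = arccos(0.31109) = 71.875°.
sin r = sin 71.875°/1.332 = 0.71350; r = 45.520°.
D_min = 2·71.875° − 6·45.520° + 360° = 230.628°.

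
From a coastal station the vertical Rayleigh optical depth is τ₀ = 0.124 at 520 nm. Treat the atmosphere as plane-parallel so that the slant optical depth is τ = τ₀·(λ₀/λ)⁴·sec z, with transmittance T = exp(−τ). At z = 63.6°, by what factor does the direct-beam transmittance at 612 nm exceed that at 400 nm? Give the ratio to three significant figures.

1.92

Airmass: sec 63.6° = 2.2490.
τ(612 nm) = 0.124 × (520/612)⁴ × 2.2490 = 0.124 × 0.5212 × 2.2490 = 0.1454.
τ(400 nm) = 0.124 × (520/400)⁴ × 2.2490 = 0.124 × 2.8561 × 2.2490 = 0.7965.
T(612)/T(400) = exp(τ_B − τ_A) = exp(0.6512) = 1.9178.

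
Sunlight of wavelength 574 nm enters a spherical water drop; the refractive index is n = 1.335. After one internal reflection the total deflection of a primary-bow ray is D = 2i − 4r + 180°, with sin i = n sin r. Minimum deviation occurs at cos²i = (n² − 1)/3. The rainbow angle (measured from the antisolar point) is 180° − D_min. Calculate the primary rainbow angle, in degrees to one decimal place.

41.8°

cos²i = (1.78222 − 1)/3 = 0.26074; i = arccos(0.51063) = 59.294°.
sin r = sin 59.294°/1.335 = 0.64405; r = 40.094°.
D_min = 2·59.294° − 4·40.094° + 180° = 138.212°.
Rainbow angle = 180° − D_min = 41.788°.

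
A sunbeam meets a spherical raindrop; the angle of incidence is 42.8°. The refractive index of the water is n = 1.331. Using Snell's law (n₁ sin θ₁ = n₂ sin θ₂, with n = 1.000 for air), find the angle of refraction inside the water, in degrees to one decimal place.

30.7°

Snell: sin θ_r = sin θ_i / n = sin 42.8° / 1.331 = 0.6794 / 1.331 = 0.5105.
θ_r = arcsin(0.5105) = 30.70°.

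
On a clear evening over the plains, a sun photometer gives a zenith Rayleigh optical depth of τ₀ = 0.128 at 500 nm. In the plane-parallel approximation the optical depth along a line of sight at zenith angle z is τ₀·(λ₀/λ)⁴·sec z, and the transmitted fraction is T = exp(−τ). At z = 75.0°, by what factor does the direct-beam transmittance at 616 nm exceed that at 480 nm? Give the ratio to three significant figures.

1.44

Airmass: sec 75.0° = 3.8637.
τ(616 nm) = 0.128 × (500/616)⁴ × 3.8637 = 0.128 × 0.4341 × 3.8637 = 0.2147.
τ(480 nm) = 0.128 × (500/480)⁴ × 3.8637 = 0.128 × 1.1774 × 3.8637 = 0.5823.
T(616)/T(480) = exp(τ_B − τ_A) = exp(0.3676) = 1.4443.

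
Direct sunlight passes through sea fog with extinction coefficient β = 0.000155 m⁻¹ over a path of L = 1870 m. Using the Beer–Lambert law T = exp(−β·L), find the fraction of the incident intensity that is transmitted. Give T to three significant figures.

τ = β·L = 0.000155 × 1870 = 0.2898.
T = exp(−0.2898) = 0.7484.

0.748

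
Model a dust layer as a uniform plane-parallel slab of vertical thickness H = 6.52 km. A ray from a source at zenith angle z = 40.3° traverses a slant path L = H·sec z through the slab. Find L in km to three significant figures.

8.55 km

sec z = 1/cos 40.3° = 1.3112.
L = 6.52 × 1.3112 = 8.549 km.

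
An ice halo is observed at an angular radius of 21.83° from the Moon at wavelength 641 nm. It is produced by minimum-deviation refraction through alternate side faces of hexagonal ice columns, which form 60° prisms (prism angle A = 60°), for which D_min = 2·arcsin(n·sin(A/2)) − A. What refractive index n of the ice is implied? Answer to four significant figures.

1.310

Rearranging: n = sin((D_min + A)/2) / sin(A/2).
(D_min + A)/2 = (21.83° + 60°)/2 = 40.915°.
n = sin 40.915° / sin 30° = 0.6549 / 0.5000 = 1.3099.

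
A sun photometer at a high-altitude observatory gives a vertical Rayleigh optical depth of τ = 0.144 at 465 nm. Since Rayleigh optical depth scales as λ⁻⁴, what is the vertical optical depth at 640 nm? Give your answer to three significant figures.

0.0401

τ(640 nm) = τ(465 nm) × (465/640)⁴ = 0.144 × (0.7266)⁴ = 0.144 × 0.2787 = 0.0401.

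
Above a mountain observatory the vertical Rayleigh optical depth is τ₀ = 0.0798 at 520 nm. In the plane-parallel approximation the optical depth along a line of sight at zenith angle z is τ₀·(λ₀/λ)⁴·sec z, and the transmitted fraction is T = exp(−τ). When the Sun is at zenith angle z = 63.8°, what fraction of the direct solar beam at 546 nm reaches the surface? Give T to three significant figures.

sec 63.8° = 2.2650.
τ = 0.0798 × (520/546)⁴ × 2.2650 = 0.0798 × 0.8227 × 2.2650 = 0.1487.
T = exp(−0.1487) = 0.8618.

0.862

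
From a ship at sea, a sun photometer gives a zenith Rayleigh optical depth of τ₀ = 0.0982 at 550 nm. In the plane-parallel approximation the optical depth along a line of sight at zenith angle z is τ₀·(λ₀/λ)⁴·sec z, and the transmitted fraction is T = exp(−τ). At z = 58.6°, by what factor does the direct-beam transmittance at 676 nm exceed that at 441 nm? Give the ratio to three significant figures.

Airmass: sec 58.6° = 1.9194.
τ(676 nm) = 0.0982 × (550/676)⁴ × 1.9194 = 0.0982 × 0.4382 × 1.9194 = 0.0826.
τ(441 nm) = 0.0982 × (550/441)⁴ × 1.9194 = 0.0982 × 2.4193 × 1.9194 = 0.4560.
T(676)/T(441) = exp(τ_B − τ_A) = exp(0.3734) = 1.4527.

1.45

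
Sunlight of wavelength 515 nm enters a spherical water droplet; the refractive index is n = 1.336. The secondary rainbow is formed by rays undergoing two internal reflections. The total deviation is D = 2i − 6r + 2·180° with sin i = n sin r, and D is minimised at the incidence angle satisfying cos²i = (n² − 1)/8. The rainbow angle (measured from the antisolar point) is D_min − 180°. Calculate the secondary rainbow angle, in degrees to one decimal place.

51.7°

cos²i = (1.78490 − 1)/8 = 0.09811; i = arccos(0.31323) = 71.746°.
sin r = sin 71.746°/1.336 = 0.71084; r = 45.303°.
D_min = 2·71.746° − 6·45.303° + 360° = 231.674°.
Rainbow angle = D_min − 180° = 51.674°.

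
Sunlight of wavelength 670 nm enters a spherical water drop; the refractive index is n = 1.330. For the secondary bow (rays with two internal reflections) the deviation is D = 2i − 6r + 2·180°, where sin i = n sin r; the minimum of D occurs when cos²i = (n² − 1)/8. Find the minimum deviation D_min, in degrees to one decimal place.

cos²i = (1.76890 − 1)/8 = 0.09611; i = arccos(0.31002) = 71.940°.
sin r = sin 71.940°/1.330 = 0.71483; r = 45.630°.
D_min = 2·71.940° − 6·45.630° + 360° = 230.101°.

230.1°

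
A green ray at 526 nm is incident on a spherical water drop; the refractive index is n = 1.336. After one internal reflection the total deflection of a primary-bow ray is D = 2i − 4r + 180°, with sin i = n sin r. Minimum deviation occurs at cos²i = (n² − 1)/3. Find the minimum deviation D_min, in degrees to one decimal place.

cos²i = (1.78490 − 1)/3 = 0.26163; i = arccos(0.51150) = 59.236°.
sin r = sin 59.236°/1.336 = 0.64318; r = 40.029°.
D_min = 2·59.236° − 4·40.029° + 180° = 138.356°.

138.4°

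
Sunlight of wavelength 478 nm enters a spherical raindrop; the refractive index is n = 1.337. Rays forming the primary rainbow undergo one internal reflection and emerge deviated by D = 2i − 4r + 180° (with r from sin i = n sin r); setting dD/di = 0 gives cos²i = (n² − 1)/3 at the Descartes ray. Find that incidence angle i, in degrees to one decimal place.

59.2°

cos²i = (1.337² − 1)/3 = (1.78757 − 1)/3 = 0.26252.
cos i = 0.51237, so i = 59.178°.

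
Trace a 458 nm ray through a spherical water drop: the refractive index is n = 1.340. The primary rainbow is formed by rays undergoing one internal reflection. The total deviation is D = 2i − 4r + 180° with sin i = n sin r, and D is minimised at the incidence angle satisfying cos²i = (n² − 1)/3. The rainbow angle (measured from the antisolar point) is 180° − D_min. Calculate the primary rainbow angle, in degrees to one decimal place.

41.1°

cos²i = (1.79560 − 1)/3 = 0.26520; i = arccos(0.51498) = 59.004°.
sin r = sin 59.004°/1.340 = 0.63971; r = 39.770°.
D_min = 2·59.004° − 4·39.770° + 180° = 138.929°.
Rainbow angle = 180° − D_min = 41.071°.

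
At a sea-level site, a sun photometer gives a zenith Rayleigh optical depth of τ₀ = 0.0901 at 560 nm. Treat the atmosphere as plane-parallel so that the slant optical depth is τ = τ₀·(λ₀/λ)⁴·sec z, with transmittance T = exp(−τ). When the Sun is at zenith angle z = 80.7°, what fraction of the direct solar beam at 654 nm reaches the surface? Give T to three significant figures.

sec 80.7° = 6.1880.
τ = 0.0901 × (560/654)⁴ × 6.1880 = 0.0901 × 0.5376 × 6.1880 = 0.2997.
T = exp(−0.2997) = 0.7410.

0.741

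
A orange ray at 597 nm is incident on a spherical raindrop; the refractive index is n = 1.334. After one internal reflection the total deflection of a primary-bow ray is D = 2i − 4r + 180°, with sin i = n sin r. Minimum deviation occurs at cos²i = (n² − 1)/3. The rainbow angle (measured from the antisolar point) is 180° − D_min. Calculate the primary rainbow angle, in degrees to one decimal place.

cos²i = (1.77956 − 1)/3 = 0.25985; i = arccos(0.50976) = 59.352°.
sin r = sin 59.352°/1.334 = 0.64492; r = 40.159°.
D_min = 2·59.352° − 4·40.159° + 180° = 138.067°.
Rainbow angle = 180° − D_min = 41.933°.

41.9°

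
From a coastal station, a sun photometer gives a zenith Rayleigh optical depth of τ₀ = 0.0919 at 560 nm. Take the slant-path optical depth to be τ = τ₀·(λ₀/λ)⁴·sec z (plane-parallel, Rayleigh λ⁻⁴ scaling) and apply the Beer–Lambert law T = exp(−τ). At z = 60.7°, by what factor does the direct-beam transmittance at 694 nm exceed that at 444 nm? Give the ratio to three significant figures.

1.49

Airmass: sec 60.7° = 2.0434.
τ(694 nm) = 0.0919 × (560/694)⁴ × 2.0434 = 0.0919 × 0.4239 × 2.0434 = 0.0796.
τ(444 nm) = 0.0919 × (560/444)⁴ × 2.0434 = 0.0919 × 2.5306 × 2.0434 = 0.4752.
T(694)/T(444) = exp(τ_B − τ_A) = exp(0.3956) = 1.4853.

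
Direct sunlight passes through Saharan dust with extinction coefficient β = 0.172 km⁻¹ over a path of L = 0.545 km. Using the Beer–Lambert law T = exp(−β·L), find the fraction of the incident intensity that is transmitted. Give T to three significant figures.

τ = β·L = 0.172 × 0.545 = 0.0937.
T = exp(−0.0937) = 0.9105.

0.911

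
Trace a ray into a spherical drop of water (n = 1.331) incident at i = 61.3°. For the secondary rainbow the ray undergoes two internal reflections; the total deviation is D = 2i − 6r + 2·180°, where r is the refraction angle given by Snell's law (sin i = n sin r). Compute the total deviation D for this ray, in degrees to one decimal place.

sin r = sin 61.3° / 1.331 = 0.8771/1.331 = 0.6590; r = 41.22°.
D = 2·61.3° − 6·41.22° + 2·180° = 122.60° − 247.35° + 360° = 235.25°.

235.3°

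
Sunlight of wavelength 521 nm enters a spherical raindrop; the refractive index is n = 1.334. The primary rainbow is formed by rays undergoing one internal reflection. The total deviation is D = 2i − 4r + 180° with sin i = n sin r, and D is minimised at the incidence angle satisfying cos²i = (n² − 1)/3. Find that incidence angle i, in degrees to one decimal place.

cos²i = (1.334² − 1)/3 = (1.77956 − 1)/3 = 0.25985.
cos i = 0.50976, so i = 59.352°.

59.4°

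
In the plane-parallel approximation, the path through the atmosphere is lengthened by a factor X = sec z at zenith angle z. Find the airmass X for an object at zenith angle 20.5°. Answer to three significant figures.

X = sec z = 1/cos 20.5° = 1/0.9367 = 1.0676.

1.07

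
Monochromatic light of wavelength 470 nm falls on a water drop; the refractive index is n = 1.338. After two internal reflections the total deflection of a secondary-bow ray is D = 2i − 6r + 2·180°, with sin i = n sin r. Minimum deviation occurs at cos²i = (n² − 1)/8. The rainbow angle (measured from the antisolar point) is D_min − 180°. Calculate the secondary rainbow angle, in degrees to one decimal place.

cos²i = (1.79024 − 1)/8 = 0.09878; i = arccos(0.31429) = 71.682°.
sin r = sin 71.682°/1.338 = 0.70951; r = 45.195°.
D_min = 2·71.682° − 6·45.195° + 360° = 232.193°.
Rainbow angle = D_min − 180° = 52.193°.

52.2°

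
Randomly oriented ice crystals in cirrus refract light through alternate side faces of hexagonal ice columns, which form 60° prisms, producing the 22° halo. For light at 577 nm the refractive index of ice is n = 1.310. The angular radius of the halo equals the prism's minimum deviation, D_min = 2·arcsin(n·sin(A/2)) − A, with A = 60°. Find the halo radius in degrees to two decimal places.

21.84°

n·sin(A/2) = 1.310 × sin 30° = 1.310 × 0.5000 = 0.6550.
D_min = 2·arcsin(0.6550) − 60° = 2 × 40.920° − 60° = 21.839°.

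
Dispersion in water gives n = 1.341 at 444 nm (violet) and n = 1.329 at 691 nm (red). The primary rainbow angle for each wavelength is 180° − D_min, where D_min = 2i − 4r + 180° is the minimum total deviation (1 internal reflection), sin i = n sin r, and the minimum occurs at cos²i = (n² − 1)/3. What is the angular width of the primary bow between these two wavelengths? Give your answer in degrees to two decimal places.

At 444 nm (n = 1.341): cos²i = 0.26609 → i = 58.946°, r = 39.705°, D_min = 139.071°, rainbow angle = 40.929°.
At 691 nm (n = 1.329): cos²i = 0.25541 → i = 59.643°, r = 40.487°, D_min = 137.337°, rainbow angle = 42.663°.
Angular width = |40.929° − 42.663°| = 1.735°.

1.73°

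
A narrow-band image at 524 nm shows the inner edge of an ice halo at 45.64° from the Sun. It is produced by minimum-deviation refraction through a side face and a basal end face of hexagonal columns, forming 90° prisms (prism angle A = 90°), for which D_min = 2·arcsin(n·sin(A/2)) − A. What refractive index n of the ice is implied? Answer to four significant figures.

Rearranging: n = sin((D_min + A)/2) / sin(A/2).
(D_min + A)/2 = (45.64° + 90°)/2 = 67.820°.
n = sin 67.820° / sin 45° = 0.9260 / 0.7071 = 1.3096.

1.310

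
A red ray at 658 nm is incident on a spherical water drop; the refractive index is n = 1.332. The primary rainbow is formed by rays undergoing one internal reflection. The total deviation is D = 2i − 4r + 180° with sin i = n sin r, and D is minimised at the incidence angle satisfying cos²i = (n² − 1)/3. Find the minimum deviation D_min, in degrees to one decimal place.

137.8°

cos²i = (1.77422 − 1)/3 = 0.25807; i = arccos(0.50801) = 59.469°.
sin r = sin 59.469°/1.332 = 0.64666; r = 40.290°.
D_min = 2·59.469° − 4·40.290° + 180° = 137.776°.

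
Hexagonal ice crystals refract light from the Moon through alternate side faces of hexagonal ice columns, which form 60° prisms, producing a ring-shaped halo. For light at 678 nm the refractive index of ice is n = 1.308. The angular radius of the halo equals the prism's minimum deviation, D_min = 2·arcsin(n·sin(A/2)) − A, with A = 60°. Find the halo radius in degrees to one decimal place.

21.7°

n·sin(A/2) = 1.308 × sin 30° = 1.308 × 0.5000 = 0.6540.
D_min = 2·arcsin(0.6540) − 60° = 2 × 40.844° − 60° = 21.688°.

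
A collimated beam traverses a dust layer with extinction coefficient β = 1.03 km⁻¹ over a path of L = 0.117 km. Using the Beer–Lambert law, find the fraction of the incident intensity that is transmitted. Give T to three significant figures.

0.886

τ = β·L = 1.03 × 0.117 = 0.1205.
T = exp(−0.1205) = 0.8865.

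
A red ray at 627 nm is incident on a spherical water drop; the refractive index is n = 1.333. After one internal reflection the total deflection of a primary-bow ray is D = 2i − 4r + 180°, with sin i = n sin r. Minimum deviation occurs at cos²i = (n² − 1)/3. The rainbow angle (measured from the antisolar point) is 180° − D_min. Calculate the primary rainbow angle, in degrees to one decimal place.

cos²i = (1.77689 − 1)/3 = 0.25896; i = arccos(0.50888) = 59.410°.
sin r = sin 59.410°/1.333 = 0.64579; r = 40.225°.
D_min = 2·59.410° − 4·40.225° + 180° = 137.922°.
Rainbow angle = 180° − D_min = 42.078°.

42.1°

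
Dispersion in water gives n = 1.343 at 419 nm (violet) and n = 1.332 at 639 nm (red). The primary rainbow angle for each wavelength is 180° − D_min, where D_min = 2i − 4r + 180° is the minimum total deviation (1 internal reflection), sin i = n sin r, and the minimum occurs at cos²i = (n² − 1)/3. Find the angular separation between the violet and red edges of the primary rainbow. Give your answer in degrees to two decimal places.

1.58°

At 419 nm (n = 1.343): cos²i = 0.26788 → i = 58.830°, r = 39.577°, D_min = 139.354°, rainbow angle = 40.646°.
At 639 nm (n = 1.332): cos²i = 0.25807 → i = 59.469°, r = 40.290°, D_min = 137.776°, rainbow angle = 42.224°.
Angular width = |40.646° − 42.224°| = 1.578°.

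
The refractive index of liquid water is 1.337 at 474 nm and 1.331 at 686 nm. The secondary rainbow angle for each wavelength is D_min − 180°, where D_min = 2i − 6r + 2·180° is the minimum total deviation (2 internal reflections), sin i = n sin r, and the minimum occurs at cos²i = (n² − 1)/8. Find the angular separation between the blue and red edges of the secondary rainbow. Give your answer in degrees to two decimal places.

1.57°

At 474 nm (n = 1.337): cos²i = 0.09845 → i = 71.714°, r = 45.249°, D_min = 231.934°, rainbow angle = 51.934°.
At 686 nm (n = 1.331): cos²i = 0.09645 → i = 71.907°, r = 45.575°, D_min = 230.365°, rainbow angle = 50.365°.
Angular width = |51.934° − 50.365°| = 1.569°.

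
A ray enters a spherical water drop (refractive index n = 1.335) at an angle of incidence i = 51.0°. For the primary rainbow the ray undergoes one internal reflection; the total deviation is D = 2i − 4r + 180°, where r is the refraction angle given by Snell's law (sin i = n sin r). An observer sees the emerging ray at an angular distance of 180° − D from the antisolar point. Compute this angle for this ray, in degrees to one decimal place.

40.4°

sin r = sin 51.0° / 1.335 = 0.7771/1.335 = 0.5821; r = 35.60°.
D = 2·51.0° − 4·35.60° + 180° = 102.00° − 142.40° + 180° = 139.60°.
Angle from antisolar point = 180° − D = 40.40°.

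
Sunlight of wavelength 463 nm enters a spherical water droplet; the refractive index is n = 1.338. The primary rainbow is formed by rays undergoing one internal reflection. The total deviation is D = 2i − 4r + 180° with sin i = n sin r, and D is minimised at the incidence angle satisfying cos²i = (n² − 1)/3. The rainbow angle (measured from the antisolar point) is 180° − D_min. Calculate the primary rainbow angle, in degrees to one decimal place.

41.4°

cos²i = (1.79024 − 1)/3 = 0.26341; i = arccos(0.51324) = 59.120°.
sin r = sin 59.120°/1.338 = 0.64144; r = 39.899°.
D_min = 2·59.120° − 4·39.899° + 180° = 138.643°.
Rainbow angle = 180° − D_min = 41.357°.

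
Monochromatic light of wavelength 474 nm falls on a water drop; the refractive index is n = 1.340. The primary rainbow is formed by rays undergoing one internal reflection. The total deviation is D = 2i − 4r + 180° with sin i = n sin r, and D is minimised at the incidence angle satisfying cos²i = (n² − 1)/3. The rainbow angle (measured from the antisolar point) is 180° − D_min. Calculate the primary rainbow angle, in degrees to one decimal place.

cos²i = (1.79560 − 1)/3 = 0.26520; i = arccos(0.51498) = 59.004°.
sin r = sin 59.004°/1.340 = 0.63971; r = 39.770°.
D_min = 2·59.004° − 4·39.770° + 180° = 138.929°.
Rainbow angle = 180° − D_min = 41.071°.

41.1°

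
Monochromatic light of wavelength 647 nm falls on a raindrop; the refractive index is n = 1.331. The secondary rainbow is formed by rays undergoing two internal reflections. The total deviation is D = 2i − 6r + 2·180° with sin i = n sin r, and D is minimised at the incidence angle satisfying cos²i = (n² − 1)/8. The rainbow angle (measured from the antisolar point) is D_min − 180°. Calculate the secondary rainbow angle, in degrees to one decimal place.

50.4°

cos²i = (1.77156 − 1)/8 = 0.09645; i = arccos(0.31056) = 71.907°.
sin r = sin 71.907°/1.331 = 0.71417; r = 45.575°.
D_min = 2·71.907° − 6·45.575° + 360° = 230.365°.
Rainbow angle = D_min − 180° = 50.365°.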